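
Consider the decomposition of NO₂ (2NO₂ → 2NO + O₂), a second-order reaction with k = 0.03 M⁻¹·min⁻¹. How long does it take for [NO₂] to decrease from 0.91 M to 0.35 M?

58.61 min

Step 1: For second-order: t = (1/[NO₂] - 1/[NO₂]₀)/k
Step 2: t = (1/0.35 - 1/0.91)/0.03
Step 3: t = (2.857 - 1.099)/0.03
Step 4: t = 1.758/0.03 = 58.61 min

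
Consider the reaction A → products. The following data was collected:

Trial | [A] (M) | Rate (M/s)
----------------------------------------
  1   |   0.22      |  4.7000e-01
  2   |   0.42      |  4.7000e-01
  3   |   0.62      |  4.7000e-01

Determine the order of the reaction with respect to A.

zeroth order (0)

Step 1: Compare trials - when concentration changes, rate stays constant.
Step 2: rate₂/rate₁ = 4.7000e-01/4.7000e-01 = 1
Step 3: [A]₂/[A]₁ = 0.42/0.22 = 1.909
Step 4: Since rate ratio ≈ (conc ratio)^0, the reaction is zeroth order.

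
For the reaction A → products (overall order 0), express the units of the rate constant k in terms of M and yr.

M·yr⁻¹

Step 1: For overall order n, rate = k × (concentration)^n.
Step 2: Rate has units M·yr⁻¹; concentration term has units M^0.
Step 3: k = rate / (concentration)^n, so units of k = M^(1-0)·yr⁻¹ = M·yr⁻¹.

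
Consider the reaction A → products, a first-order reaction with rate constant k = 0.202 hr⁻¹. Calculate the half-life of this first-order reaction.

3.431 hr

Step 1: For a first-order reaction, t₁/₂ = ln(2)/k
Step 2: t₁/₂ = ln(2)/0.202
Step 3: t₁/₂ = 0.6931/0.202 = 3.431 hr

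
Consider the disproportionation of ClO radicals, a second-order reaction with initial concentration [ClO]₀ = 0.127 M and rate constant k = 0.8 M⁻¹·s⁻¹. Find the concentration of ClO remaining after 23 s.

0.03806 M

Step 1: For a second-order reaction: 1/[ClO] = 1/[ClO]₀ + kt
Step 2: 1/[ClO] = 1/0.127 + 0.8 × 23
Step 3: 1/[ClO] = 7.874 + 18.4 = 26.27
Step 4: [ClO] = 1/26.27 = 0.03806 M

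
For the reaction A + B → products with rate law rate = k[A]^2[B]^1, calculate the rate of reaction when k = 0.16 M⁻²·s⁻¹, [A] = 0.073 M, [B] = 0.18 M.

0.0001535 M/s

Step 1: The rate law is rate = k[A]^2[B]^1
Step 2: Substitute: rate = 0.16 × (0.073)^2 × (0.18)^1
Step 3: rate = 0.16 × 0.005329 × 0.18 = 0.000153475 M/s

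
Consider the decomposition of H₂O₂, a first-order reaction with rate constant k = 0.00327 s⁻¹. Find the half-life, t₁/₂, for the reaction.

212 s

Step 1: For a first-order reaction, t₁/₂ = ln(2)/k
Step 2: t₁/₂ = ln(2)/0.00327
Step 3: t₁/₂ = 0.6931/0.00327 = 212 s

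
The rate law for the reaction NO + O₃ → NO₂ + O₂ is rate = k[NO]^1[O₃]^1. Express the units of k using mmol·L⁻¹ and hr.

(mmol·L⁻¹)⁻¹·hr⁻¹

Step 1: Overall order = 1 + 1 = 2.
Step 2: rate has units mmol·L⁻¹·hr⁻¹; [NO]^1[O₃]^1 has units (mmol·L⁻¹)^2.
Step 3: k = rate/([NO]^1[O₃]^1), so units of k = (mmol·L⁻¹)^(1-2)·hr⁻¹ = (mmol·L⁻¹)⁻¹·hr⁻¹.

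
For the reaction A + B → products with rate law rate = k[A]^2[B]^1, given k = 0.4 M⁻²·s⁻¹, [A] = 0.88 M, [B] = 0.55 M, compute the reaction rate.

0.1704 M/s

Step 1: The rate law is rate = k[A]^2[B]^1
Step 2: Substitute: rate = 0.4 × (0.88)^2 × (0.55)^1
Step 3: rate = 0.4 × 0.7744 × 0.55 = 0.170368 M/s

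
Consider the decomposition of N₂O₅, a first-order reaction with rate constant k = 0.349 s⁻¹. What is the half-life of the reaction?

1.986 s

Step 1: For a first-order reaction, t₁/₂ = ln(2)/k
Step 2: t₁/₂ = ln(2)/0.349
Step 3: t₁/₂ = 0.6931/0.349 = 1.986 s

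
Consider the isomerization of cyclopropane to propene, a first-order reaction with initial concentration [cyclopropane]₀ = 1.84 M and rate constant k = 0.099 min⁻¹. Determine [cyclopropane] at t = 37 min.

0.04721 M

Step 1: For a first-order reaction: [cyclopropane] = [cyclopropane]₀ × e^(-kt)
Step 2: [cyclopropane] = 1.84 × e^(-0.099 × 37)
Step 3: [cyclopropane] = 1.84 × e^(-3.663)
Step 4: [cyclopropane] = 1.84 × 0.0256554 = 0.04721 M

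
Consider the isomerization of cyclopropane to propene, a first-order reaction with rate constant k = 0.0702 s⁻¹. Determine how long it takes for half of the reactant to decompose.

9.874 s

Step 1: For a first-order reaction, t₁/₂ = ln(2)/k
Step 2: t₁/₂ = ln(2)/0.0702
Step 3: t₁/₂ = 0.6931/0.0702 = 9.874 s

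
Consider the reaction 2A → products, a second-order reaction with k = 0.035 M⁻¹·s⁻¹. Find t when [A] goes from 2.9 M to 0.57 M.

40.27 s

Step 1: For second-order: t = (1/[A] - 1/[A]₀)/k
Step 2: t = (1/0.57 - 1/2.9)/0.035
Step 3: t = (1.754 - 0.3448)/0.035
Step 4: t = 1.41/0.035 = 40.27 s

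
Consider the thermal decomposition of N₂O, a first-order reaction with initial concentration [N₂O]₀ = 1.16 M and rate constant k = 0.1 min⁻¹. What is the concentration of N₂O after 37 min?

0.02868 M

Step 1: For a first-order reaction: [N₂O] = [N₂O]₀ × e^(-kt)
Step 2: [N₂O] = 1.16 × e^(-0.1 × 37)
Step 3: [N₂O] = 1.16 × e^(-3.7)
Step 4: [N₂O] = 1.16 × 0.0247235 = 0.02868 M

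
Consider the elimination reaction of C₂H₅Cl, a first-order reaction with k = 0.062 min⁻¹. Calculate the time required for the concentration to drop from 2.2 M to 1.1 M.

11.18 min

Step 1: For first-order: t = ln([C₂H₅Cl]₀/[C₂H₅Cl])/k
Step 2: t = ln(2.2/1.1)/0.062
Step 3: t = ln(2)/0.062
Step 4: t = 0.6931/0.062 = 11.18 min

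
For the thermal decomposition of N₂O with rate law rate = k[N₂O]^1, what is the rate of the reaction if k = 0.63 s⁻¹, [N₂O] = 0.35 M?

0.2205 M/s

Step 1: Identify the rate law: rate = k[N₂O]^1
Step 2: Substitute values: rate = 0.63 × (0.35)^1
Step 3: Calculate: rate = 0.63 × 0.35 = 0.2205 M/s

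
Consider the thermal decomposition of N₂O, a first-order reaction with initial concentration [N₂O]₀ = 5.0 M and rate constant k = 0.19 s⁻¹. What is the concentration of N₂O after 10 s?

0.7478 M

Step 1: For a first-order reaction: [N₂O] = [N₂O]₀ × e^(-kt)
Step 2: [N₂O] = 5.0 × e^(-0.19 × 10)
Step 3: [N₂O] = 5.0 × e^(-1.9)
Step 4: [N₂O] = 5.0 × 0.149569 = 0.7478 M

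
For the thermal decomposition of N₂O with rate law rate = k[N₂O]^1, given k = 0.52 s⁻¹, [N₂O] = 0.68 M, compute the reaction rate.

0.3536 M/s

Step 1: Identify the rate law: rate = k[N₂O]^1
Step 2: Substitute values: rate = 0.52 × (0.68)^1
Step 3: Calculate: rate = 0.52 × 0.68 = 0.3536 M/s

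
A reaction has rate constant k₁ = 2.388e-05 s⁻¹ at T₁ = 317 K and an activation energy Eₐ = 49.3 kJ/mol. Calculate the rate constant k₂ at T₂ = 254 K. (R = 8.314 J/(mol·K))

2.307e-07 s⁻¹

Step 1: Use the two-temperature Arrhenius form: ln(k₂/k₁) = -Eₐ/R × (1/T₂ - 1/T₁)
Step 2: Convert Eₐ to J/mol: 49.3 kJ/mol = 49300 J/mol
Step 3: 1/T₂ - 1/T₁ = 1/254 - 1/317 = 7.824337e-04 K⁻¹
Step 4: ln(k₂/k₁) = -49300/8.314 × 7.824337e-04 = -4.63964
Step 5: k₂ = k₁ × exp(-4.63964) = 2.388e-05 × 9.66118e-03 = 2.307e-07 s⁻¹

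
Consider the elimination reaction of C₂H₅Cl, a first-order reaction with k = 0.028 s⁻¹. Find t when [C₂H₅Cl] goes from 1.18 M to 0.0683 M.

101.8 s

Step 1: For first-order: t = ln([C₂H₅Cl]₀/[C₂H₅Cl])/k
Step 2: t = ln(1.18/0.0683)/0.028
Step 3: t = ln(17.28)/0.028
Step 4: t = 2.849/0.028 = 101.8 s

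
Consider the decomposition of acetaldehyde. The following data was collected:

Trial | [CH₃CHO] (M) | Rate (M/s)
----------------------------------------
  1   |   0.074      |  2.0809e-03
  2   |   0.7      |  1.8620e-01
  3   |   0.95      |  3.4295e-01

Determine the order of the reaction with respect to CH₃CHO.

second order (2)

Step 1: Compare trials to find order n where rate₂/rate₁ = ([CH₃CHO]₂/[CH₃CHO]₁)^n
Step 2: rate₂/rate₁ = 1.8620e-01/2.0809e-03 = 89.48
Step 3: [CH₃CHO]₂/[CH₃CHO]₁ = 0.7/0.074 = 9.459
Step 4: n = ln(89.48)/ln(9.459) = 2.00 ≈ 2
Step 5: The reaction is second order in CH₃CHO.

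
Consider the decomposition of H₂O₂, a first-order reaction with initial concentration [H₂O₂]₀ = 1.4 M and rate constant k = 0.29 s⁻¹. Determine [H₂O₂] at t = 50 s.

7.061e-07 M

Step 1: For a first-order reaction: [H₂O₂] = [H₂O₂]₀ × e^(-kt)
Step 2: [H₂O₂] = 1.4 × e^(-0.29 × 50)
Step 3: [H₂O₂] = 1.4 × e^(-14.5)
Step 4: [H₂O₂] = 1.4 × 5.04348e-07 = 7.061e-07 M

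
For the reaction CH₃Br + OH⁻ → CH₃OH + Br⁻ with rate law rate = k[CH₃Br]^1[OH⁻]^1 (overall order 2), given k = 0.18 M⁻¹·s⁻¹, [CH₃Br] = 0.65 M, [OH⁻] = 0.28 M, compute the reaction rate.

0.03276 M/s

Step 1: The rate law is rate = k[CH₃Br]^1[OH⁻]^1, overall order = 1+1 = 2
Step 2: Substitute values: rate = 0.18 × (0.65)^1 × (0.28)^1
Step 3: rate = 0.18 × 0.65 × 0.28 = 0.03276 M/s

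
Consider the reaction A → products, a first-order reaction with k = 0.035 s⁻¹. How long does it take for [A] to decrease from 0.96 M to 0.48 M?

19.8 s

Step 1: For first-order: t = ln([A]₀/[A])/k
Step 2: t = ln(0.96/0.48)/0.035
Step 3: t = ln(2)/0.035
Step 4: t = 0.6931/0.035 = 19.8 s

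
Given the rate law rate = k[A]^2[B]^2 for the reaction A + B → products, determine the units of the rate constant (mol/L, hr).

(mol/L)⁻³·hr⁻¹

Step 1: Overall order = 2 + 2 = 4.
Step 2: rate has units mol/L·hr⁻¹; [A]^2[B]^2 has units (mol/L)^4.
Step 3: k = rate/([A]^2[B]^2), so units of k = (mol/L)^(1-4)·hr⁻¹ = (mol/L)⁻³·hr⁻¹.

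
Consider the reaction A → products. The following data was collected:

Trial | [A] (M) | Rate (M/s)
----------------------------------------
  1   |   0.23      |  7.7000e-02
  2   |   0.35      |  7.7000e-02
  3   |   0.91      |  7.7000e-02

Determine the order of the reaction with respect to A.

zeroth order (0)

Step 1: Compare trials - when concentration changes, rate stays constant.
Step 2: rate₂/rate₁ = 7.7000e-02/7.7000e-02 = 1
Step 3: [A]₂/[A]₁ = 0.35/0.23 = 1.522
Step 4: Since rate ratio ≈ (conc ratio)^0, the reaction is zeroth order.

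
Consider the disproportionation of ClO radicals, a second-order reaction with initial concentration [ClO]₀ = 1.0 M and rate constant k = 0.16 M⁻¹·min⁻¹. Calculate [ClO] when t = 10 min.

0.3846 M

Step 1: For a second-order reaction: 1/[ClO] = 1/[ClO]₀ + kt
Step 2: 1/[ClO] = 1/1.0 + 0.16 × 10
Step 3: 1/[ClO] = 1 + 1.6 = 2.6
Step 4: [ClO] = 1/2.6 = 0.3846 M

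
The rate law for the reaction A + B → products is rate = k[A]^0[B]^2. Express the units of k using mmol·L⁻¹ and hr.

(mmol·L⁻¹)⁻¹·hr⁻¹

Step 1: Overall order = 0 + 2 = 2.
Step 2: rate has units mmol·L⁻¹·hr⁻¹; [A]^0[B]^2 has units (mmol·L⁻¹)^2.
Step 3: k = rate/([A]^0[B]^2), so units of k = (mmol·L⁻¹)^(1-2)·hr⁻¹ = (mmol·L⁻¹)⁻¹·hr⁻¹.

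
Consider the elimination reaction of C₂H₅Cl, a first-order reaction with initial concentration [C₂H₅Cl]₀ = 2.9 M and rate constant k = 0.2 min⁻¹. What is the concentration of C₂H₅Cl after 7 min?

0.7151 M

Step 1: For a first-order reaction: [C₂H₅Cl] = [C₂H₅Cl]₀ × e^(-kt)
Step 2: [C₂H₅Cl] = 2.9 × e^(-0.2 × 7)
Step 3: [C₂H₅Cl] = 2.9 × e^(-1.4)
Step 4: [C₂H₅Cl] = 2.9 × 0.246597 = 0.7151 M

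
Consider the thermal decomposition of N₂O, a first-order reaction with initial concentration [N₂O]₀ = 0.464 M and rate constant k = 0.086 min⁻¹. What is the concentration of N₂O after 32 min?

0.0296 M

Step 1: For a first-order reaction: [N₂O] = [N₂O]₀ × e^(-kt)
Step 2: [N₂O] = 0.464 × e^(-0.086 × 32)
Step 3: [N₂O] = 0.464 × e^(-2.752)
Step 4: [N₂O] = 0.464 × 0.0638001 = 0.0296 M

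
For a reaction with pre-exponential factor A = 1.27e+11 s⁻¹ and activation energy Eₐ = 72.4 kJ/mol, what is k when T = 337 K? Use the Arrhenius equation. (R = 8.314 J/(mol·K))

7.61e-01 s⁻¹

Step 1: Use the Arrhenius equation: k = A × exp(-Eₐ/RT)
Step 2: Convert Eₐ to J/mol: 72.4 kJ/mol = 72400 J/mol
Step 3: Calculate the exponent: -Eₐ/(RT) = -72400/(8.314 × 337) = -25.84037
Step 4: k = 1.27e+11 × exp(-25.84037)
Step 5: k = 1.27e+11 × 5.99335e-12 = 7.6116e-01 s⁻¹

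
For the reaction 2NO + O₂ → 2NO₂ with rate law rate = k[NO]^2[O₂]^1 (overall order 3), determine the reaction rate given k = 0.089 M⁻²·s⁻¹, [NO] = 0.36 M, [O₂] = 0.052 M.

0.0005998 M/s

Step 1: The rate law is rate = k[NO]^2[O₂]^1, overall order = 2+1 = 3
Step 2: Substitute values: rate = 0.089 × (0.36)^2 × (0.052)^1
Step 3: rate = 0.089 × 0.1296 × 0.052 = 0.000599789 M/s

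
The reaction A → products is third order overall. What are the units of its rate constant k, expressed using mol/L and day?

(mol/L)⁻²·day⁻¹

Step 1: For overall order n, rate = k × (concentration)^n.
Step 2: Rate has units mol/L·day⁻¹; concentration term has units (mol/L)^3.
Step 3: k = rate / (concentration)^n, so units of k = (mol/L)^(1-3)·day⁻¹ = (mol/L)⁻²·day⁻¹.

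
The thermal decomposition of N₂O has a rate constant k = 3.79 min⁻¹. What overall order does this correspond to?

first order (1)

Step 1: The units of k for an nth-order reaction are (concentration)^(1-n)·(time)⁻¹.
Step 2: Here k has units min⁻¹, so the concentration exponent is 0.
Step 3: 1 - n = 0 ⇒ n = 1. The reaction is first order.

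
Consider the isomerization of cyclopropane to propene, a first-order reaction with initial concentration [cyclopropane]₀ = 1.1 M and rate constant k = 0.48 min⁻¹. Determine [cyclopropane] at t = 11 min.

0.005602 M

Step 1: For a first-order reaction: [cyclopropane] = [cyclopropane]₀ × e^(-kt)
Step 2: [cyclopropane] = 1.1 × e^(-0.48 × 11)
Step 3: [cyclopropane] = 1.1 × e^(-5.28)
Step 4: [cyclopropane] = 1.1 × 0.00509243 = 0.005602 M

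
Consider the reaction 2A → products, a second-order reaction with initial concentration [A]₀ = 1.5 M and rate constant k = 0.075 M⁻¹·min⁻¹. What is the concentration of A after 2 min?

1.224 M

Step 1: For a second-order reaction: 1/[A] = 1/[A]₀ + kt
Step 2: 1/[A] = 1/1.5 + 0.075 × 2
Step 3: 1/[A] = 0.6667 + 0.15 = 0.8167
Step 4: [A] = 1/0.8167 = 1.224 M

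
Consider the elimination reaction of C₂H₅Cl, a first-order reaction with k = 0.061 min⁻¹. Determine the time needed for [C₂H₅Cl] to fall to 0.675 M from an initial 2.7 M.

22.73 min

Step 1: For first-order: t = ln([C₂H₅Cl]₀/[C₂H₅Cl])/k
Step 2: t = ln(2.7/0.675)/0.061
Step 3: t = ln(4)/0.061
Step 4: t = 1.386/0.061 = 22.73 min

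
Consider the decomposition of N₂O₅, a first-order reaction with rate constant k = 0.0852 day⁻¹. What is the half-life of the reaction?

8.136 day

Step 1: For a first-order reaction, t₁/₂ = ln(2)/k
Step 2: t₁/₂ = ln(2)/0.0852
Step 3: t₁/₂ = 0.6931/0.0852 = 8.136 day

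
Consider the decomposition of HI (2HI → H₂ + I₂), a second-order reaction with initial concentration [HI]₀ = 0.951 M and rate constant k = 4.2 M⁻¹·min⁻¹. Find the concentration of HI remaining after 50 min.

0.004738 M

Step 1: For a second-order reaction: 1/[HI] = 1/[HI]₀ + kt
Step 2: 1/[HI] = 1/0.951 + 4.2 × 50
Step 3: 1/[HI] = 1.052 + 210 = 211.1
Step 4: [HI] = 1/211.1 = 0.004738 M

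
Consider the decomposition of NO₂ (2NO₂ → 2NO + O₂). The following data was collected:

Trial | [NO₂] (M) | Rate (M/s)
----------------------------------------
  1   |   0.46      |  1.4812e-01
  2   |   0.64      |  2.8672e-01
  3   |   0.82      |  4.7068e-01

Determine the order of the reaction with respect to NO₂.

second order (2)

Step 1: Compare trials to find order n where rate₂/rate₁ = ([NO₂]₂/[NO₂]₁)^n
Step 2: rate₂/rate₁ = 2.8672e-01/1.4812e-01 = 1.936
Step 3: [NO₂]₂/[NO₂]₁ = 0.64/0.46 = 1.391
Step 4: n = ln(1.936)/ln(1.391) = 2.00 ≈ 2
Step 5: The reaction is second order in NO₂.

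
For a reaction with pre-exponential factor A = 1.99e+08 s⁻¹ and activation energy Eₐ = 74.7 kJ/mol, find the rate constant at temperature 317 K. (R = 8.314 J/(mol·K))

9.76e-05 s⁻¹

Step 1: Use the Arrhenius equation: k = A × exp(-Eₐ/RT)
Step 2: Convert Eₐ to J/mol: 74.7 kJ/mol = 74700 J/mol
Step 3: Calculate the exponent: -Eₐ/(RT) = -74700/(8.314 × 317) = -28.34336
Step 4: k = 1.99e+08 × exp(-28.34336)
Step 5: k = 1.99e+08 × 4.90496e-13 = 9.7609e-05 s⁻¹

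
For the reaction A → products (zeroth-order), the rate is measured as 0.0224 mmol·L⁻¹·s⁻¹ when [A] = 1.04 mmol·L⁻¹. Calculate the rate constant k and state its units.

0.0224 mmol·L⁻¹·s⁻¹

Step 1: For a zeroth-order reaction, rate = k (independent of concentration).
Step 2: k = rate = 0.0224 mmol·L⁻¹·s⁻¹.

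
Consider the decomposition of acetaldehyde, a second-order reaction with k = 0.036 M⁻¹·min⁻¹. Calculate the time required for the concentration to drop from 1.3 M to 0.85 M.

11.31 min

Step 1: For second-order: t = (1/[CH₃CHO] - 1/[CH₃CHO]₀)/k
Step 2: t = (1/0.85 - 1/1.3)/0.036
Step 3: t = (1.176 - 0.7692)/0.036
Step 4: t = 0.4072/0.036 = 11.31 min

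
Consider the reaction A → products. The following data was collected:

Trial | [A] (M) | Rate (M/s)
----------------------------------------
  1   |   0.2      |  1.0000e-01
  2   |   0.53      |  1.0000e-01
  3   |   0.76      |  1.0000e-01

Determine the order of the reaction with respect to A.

zeroth order (0)

Step 1: Compare trials - when concentration changes, rate stays constant.
Step 2: rate₂/rate₁ = 1.0000e-01/1.0000e-01 = 1
Step 3: [A]₂/[A]₁ = 0.53/0.2 = 2.65
Step 4: Since rate ratio ≈ (conc ratio)^0, the reaction is zeroth order.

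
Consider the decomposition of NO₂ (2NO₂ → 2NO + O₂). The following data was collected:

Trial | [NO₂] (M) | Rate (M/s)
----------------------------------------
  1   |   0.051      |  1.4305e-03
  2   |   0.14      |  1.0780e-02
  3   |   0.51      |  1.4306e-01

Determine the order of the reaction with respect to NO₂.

second order (2)

Step 1: Compare trials to find order n where rate₂/rate₁ = ([NO₂]₂/[NO₂]₁)^n
Step 2: rate₂/rate₁ = 1.0780e-02/1.4305e-03 = 7.536
Step 3: [NO₂]₂/[NO₂]₁ = 0.14/0.051 = 2.745
Step 4: n = ln(7.536)/ln(2.745) = 2.00 ≈ 2
Step 5: The reaction is second order in NO₂.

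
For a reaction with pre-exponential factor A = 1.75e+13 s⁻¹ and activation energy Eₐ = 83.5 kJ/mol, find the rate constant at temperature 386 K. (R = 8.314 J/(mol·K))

8.77e+01 s⁻¹

Step 1: Use the Arrhenius equation: k = A × exp(-Eₐ/RT)
Step 2: Convert Eₐ to J/mol: 83.5 kJ/mol = 83500 J/mol
Step 3: Calculate the exponent: -Eₐ/(RT) = -83500/(8.314 × 386) = -26.01891
Step 4: k = 1.75e+13 × exp(-26.01891)
Step 5: k = 1.75e+13 × 5.01338e-12 = 8.7734e+01 s⁻¹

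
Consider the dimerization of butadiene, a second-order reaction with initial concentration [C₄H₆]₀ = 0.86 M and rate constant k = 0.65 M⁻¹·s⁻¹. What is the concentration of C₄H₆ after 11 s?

0.1203 M

Step 1: For a second-order reaction: 1/[C₄H₆] = 1/[C₄H₆]₀ + kt
Step 2: 1/[C₄H₆] = 1/0.86 + 0.65 × 11
Step 3: 1/[C₄H₆] = 1.163 + 7.15 = 8.313
Step 4: [C₄H₆] = 1/8.313 = 0.1203 M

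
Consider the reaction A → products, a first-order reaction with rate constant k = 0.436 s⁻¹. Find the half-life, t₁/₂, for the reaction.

1.59 s

Step 1: For a first-order reaction, t₁/₂ = ln(2)/k
Step 2: t₁/₂ = ln(2)/0.436
Step 3: t₁/₂ = 0.6931/0.436 = 1.59 s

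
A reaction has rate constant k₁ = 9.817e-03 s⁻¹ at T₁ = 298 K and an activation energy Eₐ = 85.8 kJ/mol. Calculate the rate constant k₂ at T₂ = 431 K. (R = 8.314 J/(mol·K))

4.296e+02 s⁻¹

Step 1: Use the two-temperature Arrhenius form: ln(k₂/k₁) = -Eₐ/R × (1/T₂ - 1/T₁)
Step 2: Convert Eₐ to J/mol: 85.8 kJ/mol = 85800 J/mol
Step 3: 1/T₂ - 1/T₁ = 1/431 - 1/298 = -1.035519e-03 K⁻¹
Step 4: ln(k₂/k₁) = -85800/8.314 × -1.035519e-03 = 10.68650
Step 5: k₂ = k₁ × exp(10.68650) = 9.817e-03 × 4.37611e+04 = 4.296e+02 s⁻¹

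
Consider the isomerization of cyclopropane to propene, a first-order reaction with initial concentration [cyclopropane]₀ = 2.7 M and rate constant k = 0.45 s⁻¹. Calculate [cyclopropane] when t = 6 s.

0.1815 M

Step 1: For a first-order reaction: [cyclopropane] = [cyclopropane]₀ × e^(-kt)
Step 2: [cyclopropane] = 2.7 × e^(-0.45 × 6)
Step 3: [cyclopropane] = 2.7 × e^(-2.7)
Step 4: [cyclopropane] = 2.7 × 0.0672055 = 0.1815 M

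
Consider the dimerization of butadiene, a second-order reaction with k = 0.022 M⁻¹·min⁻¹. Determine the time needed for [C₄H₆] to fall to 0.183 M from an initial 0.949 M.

200.5 min

Step 1: For second-order: t = (1/[C₄H₆] - 1/[C₄H₆]₀)/k
Step 2: t = (1/0.183 - 1/0.949)/0.022
Step 3: t = (5.464 - 1.054)/0.022
Step 4: t = 4.411/0.022 = 200.5 min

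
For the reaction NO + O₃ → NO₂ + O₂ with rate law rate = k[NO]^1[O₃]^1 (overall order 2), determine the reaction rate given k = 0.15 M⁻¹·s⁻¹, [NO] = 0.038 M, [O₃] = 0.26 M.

0.001482 M/s

Step 1: The rate law is rate = k[NO]^1[O₃]^1, overall order = 1+1 = 2
Step 2: Substitute values: rate = 0.15 × (0.038)^1 × (0.26)^1
Step 3: rate = 0.15 × 0.038 × 0.26 = 0.001482 M/s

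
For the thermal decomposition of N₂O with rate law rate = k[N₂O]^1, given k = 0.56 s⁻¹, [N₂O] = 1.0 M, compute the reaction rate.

0.56 M/s

Step 1: Identify the rate law: rate = k[N₂O]^1
Step 2: Substitute values: rate = 0.56 × (1.0)^1
Step 3: Calculate: rate = 0.56 × 1 = 0.56 M/s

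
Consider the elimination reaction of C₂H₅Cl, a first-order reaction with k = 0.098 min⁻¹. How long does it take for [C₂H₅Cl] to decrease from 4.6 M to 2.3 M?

7.073 min

Step 1: For first-order: t = ln([C₂H₅Cl]₀/[C₂H₅Cl])/k
Step 2: t = ln(4.6/2.3)/0.098
Step 3: t = ln(2)/0.098
Step 4: t = 0.6931/0.098 = 7.073 min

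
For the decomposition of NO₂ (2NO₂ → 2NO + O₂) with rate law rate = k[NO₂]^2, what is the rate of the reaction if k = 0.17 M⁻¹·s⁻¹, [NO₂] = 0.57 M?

0.05523 M/s

Step 1: Identify the rate law: rate = k[NO₂]^2
Step 2: Substitute values: rate = 0.17 × (0.57)^2
Step 3: Calculate: rate = 0.17 × 0.3249 = 0.055233 M/s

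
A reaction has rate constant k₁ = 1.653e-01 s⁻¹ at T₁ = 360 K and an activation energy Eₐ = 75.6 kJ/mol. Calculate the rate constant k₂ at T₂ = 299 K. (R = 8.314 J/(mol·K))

9.557e-04 s⁻¹

Step 1: Use the two-temperature Arrhenius form: ln(k₂/k₁) = -Eₐ/R × (1/T₂ - 1/T₁)
Step 2: Convert Eₐ to J/mol: 75.6 kJ/mol = 75600 J/mol
Step 3: 1/T₂ - 1/T₁ = 1/299 - 1/360 = 5.667038e-04 K⁻¹
Step 4: ln(k₂/k₁) = -75600/8.314 × 5.667038e-04 = -5.15309
Step 5: k₂ = k₁ × exp(-5.15309) = 1.653e-01 × 5.78151e-03 = 9.557e-04 s⁻¹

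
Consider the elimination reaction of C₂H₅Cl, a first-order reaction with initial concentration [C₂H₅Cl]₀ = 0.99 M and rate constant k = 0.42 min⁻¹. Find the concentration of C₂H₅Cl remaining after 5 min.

0.1212 M

Step 1: For a first-order reaction: [C₂H₅Cl] = [C₂H₅Cl]₀ × e^(-kt)
Step 2: [C₂H₅Cl] = 0.99 × e^(-0.42 × 5)
Step 3: [C₂H₅Cl] = 0.99 × e^(-2.1)
Step 4: [C₂H₅Cl] = 0.99 × 0.122456 = 0.1212 M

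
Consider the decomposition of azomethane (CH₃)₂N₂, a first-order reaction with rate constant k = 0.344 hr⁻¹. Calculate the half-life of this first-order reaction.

2.015 hr

Step 1: For a first-order reaction, t₁/₂ = ln(2)/k
Step 2: t₁/₂ = ln(2)/0.344
Step 3: t₁/₂ = 0.6931/0.344 = 2.015 hr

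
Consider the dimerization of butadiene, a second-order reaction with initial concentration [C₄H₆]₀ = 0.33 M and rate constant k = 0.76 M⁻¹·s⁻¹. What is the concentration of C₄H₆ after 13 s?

0.07746 M

Step 1: For a second-order reaction: 1/[C₄H₆] = 1/[C₄H₆]₀ + kt
Step 2: 1/[C₄H₆] = 1/0.33 + 0.76 × 13
Step 3: 1/[C₄H₆] = 3.03 + 9.88 = 12.91
Step 4: [C₄H₆] = 1/12.91 = 0.07746 M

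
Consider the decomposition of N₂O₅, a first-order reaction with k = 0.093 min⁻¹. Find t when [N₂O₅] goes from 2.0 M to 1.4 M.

3.835 min

Step 1: For first-order: t = ln([N₂O₅]₀/[N₂O₅])/k
Step 2: t = ln(2.0/1.4)/0.093
Step 3: t = ln(1.429)/0.093
Step 4: t = 0.3567/0.093 = 3.835 min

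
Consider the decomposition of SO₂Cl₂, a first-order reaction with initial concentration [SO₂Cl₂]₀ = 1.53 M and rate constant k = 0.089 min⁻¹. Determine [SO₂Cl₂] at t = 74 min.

0.002111 M

Step 1: For a first-order reaction: [SO₂Cl₂] = [SO₂Cl₂]₀ × e^(-kt)
Step 2: [SO₂Cl₂] = 1.53 × e^(-0.089 × 74)
Step 3: [SO₂Cl₂] = 1.53 × e^(-6.586)
Step 4: [SO₂Cl₂] = 1.53 × 0.00137955 = 0.002111 M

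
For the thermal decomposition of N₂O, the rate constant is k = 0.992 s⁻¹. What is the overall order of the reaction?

first order (1)

Step 1: The units of k for an nth-order reaction are (concentration)^(1-n)·(time)⁻¹.
Step 2: Here k has units s⁻¹, so the concentration exponent is 0.
Step 3: 1 - n = 0 ⇒ n = 1. The reaction is first order.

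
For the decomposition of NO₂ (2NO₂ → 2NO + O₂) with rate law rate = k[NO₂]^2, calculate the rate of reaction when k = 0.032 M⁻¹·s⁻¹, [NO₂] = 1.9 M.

0.1155 M/s

Step 1: Identify the rate law: rate = k[NO₂]^2
Step 2: Substitute values: rate = 0.032 × (1.9)^2
Step 3: Calculate: rate = 0.032 × 3.61 = 0.11552 M/s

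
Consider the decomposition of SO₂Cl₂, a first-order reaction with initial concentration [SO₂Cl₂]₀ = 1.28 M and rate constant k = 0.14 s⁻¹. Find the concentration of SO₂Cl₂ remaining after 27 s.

0.02921 M

Step 1: For a first-order reaction: [SO₂Cl₂] = [SO₂Cl₂]₀ × e^(-kt)
Step 2: [SO₂Cl₂] = 1.28 × e^(-0.14 × 27)
Step 3: [SO₂Cl₂] = 1.28 × e^(-3.78)
Step 4: [SO₂Cl₂] = 1.28 × 0.0228227 = 0.02921 M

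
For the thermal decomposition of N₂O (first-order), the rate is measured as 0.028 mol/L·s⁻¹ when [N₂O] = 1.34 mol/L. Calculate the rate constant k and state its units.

0.0209 s⁻¹

Step 1: rate = k[N₂O]^1, so k = rate / [N₂O]^1.
Step 2: k = 0.028 / (1.34)^1 = 0.028 / 1.34.
Step 3: k = 0.0209 s⁻¹.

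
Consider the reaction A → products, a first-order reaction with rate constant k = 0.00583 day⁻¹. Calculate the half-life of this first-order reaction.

118.9 day

Step 1: For a first-order reaction, t₁/₂ = ln(2)/k
Step 2: t₁/₂ = ln(2)/0.00583
Step 3: t₁/₂ = 0.6931/0.00583 = 118.9 day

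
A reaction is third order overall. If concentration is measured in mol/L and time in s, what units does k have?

(mol/L)⁻²·s⁻¹

Step 1: For overall order n, rate = k × (concentration)^n.
Step 2: Rate has units mol/L·s⁻¹; concentration term has units (mol/L)^3.
Step 3: k = rate / (concentration)^n, so units of k = (mol/L)^(1-3)·s⁻¹ = (mol/L)⁻²·s⁻¹.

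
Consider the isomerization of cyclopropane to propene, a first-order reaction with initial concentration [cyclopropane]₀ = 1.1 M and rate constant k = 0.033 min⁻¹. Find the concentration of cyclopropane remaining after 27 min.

0.4513 M

Step 1: For a first-order reaction: [cyclopropane] = [cyclopropane]₀ × e^(-kt)
Step 2: [cyclopropane] = 1.1 × e^(-0.033 × 27)
Step 3: [cyclopropane] = 1.1 × e^(-0.891)
Step 4: [cyclopropane] = 1.1 × 0.410245 = 0.4513 M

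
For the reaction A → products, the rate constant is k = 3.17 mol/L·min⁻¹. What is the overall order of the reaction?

zeroth order (0)

Step 1: The units of k for an nth-order reaction are (concentration)^(1-n)·(time)⁻¹.
Step 2: Here k has units mol/L·min⁻¹, so the concentration exponent is 1.
Step 3: 1 - n = 1 ⇒ n = 0. The reaction is zeroth order.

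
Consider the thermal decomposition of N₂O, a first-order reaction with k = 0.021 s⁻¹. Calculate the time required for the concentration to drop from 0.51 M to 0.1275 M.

66.01 s

Step 1: For first-order: t = ln([N₂O]₀/[N₂O])/k
Step 2: t = ln(0.51/0.1275)/0.021
Step 3: t = ln(4)/0.021
Step 4: t = 1.386/0.021 = 66.01 s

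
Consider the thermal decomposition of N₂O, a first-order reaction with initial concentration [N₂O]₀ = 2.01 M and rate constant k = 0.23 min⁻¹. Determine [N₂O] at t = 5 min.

0.6364 M

Step 1: For a first-order reaction: [N₂O] = [N₂O]₀ × e^(-kt)
Step 2: [N₂O] = 2.01 × e^(-0.23 × 5)
Step 3: [N₂O] = 2.01 × e^(-1.15)
Step 4: [N₂O] = 2.01 × 0.316637 = 0.6364 M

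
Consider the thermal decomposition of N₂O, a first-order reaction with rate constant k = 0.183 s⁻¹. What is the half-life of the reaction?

3.788 s

Step 1: For a first-order reaction, t₁/₂ = ln(2)/k
Step 2: t₁/₂ = ln(2)/0.183
Step 3: t₁/₂ = 0.6931/0.183 = 3.788 s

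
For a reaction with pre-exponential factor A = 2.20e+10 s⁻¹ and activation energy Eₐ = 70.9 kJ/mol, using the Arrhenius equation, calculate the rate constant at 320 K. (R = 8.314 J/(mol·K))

5.87e-02 s⁻¹

Step 1: Use the Arrhenius equation: k = A × exp(-Eₐ/RT)
Step 2: Convert Eₐ to J/mol: 70.9 kJ/mol = 70900 J/mol
Step 3: Calculate the exponent: -Eₐ/(RT) = -70900/(8.314 × 320) = -26.64933
Step 4: k = 2.20e+10 × exp(-26.64933)
Step 5: k = 2.20e+10 × 2.66897e-12 = 5.8717e-02 s⁻¹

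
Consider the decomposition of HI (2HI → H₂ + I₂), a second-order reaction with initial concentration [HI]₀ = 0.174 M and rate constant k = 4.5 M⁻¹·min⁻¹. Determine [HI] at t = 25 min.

0.008457 M

Step 1: For a second-order reaction: 1/[HI] = 1/[HI]₀ + kt
Step 2: 1/[HI] = 1/0.174 + 4.5 × 25
Step 3: 1/[HI] = 5.747 + 112.5 = 118.2
Step 4: [HI] = 1/118.2 = 0.008457 M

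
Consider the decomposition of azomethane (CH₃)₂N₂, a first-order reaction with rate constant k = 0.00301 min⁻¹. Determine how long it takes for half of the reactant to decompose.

230.3 min

Step 1: For a first-order reaction, t₁/₂ = ln(2)/k
Step 2: t₁/₂ = ln(2)/0.00301
Step 3: t₁/₂ = 0.6931/0.00301 = 230.3 min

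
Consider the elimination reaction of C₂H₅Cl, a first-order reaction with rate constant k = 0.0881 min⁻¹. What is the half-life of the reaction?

7.868 min

Step 1: For a first-order reaction, t₁/₂ = ln(2)/k
Step 2: t₁/₂ = ln(2)/0.0881
Step 3: t₁/₂ = 0.6931/0.0881 = 7.868 min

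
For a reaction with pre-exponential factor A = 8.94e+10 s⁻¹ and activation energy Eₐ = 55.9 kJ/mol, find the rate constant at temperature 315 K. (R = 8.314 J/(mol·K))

4.80e+01 s⁻¹

Step 1: Use the Arrhenius equation: k = A × exp(-Eₐ/RT)
Step 2: Convert Eₐ to J/mol: 55.9 kJ/mol = 55900 J/mol
Step 3: Calculate the exponent: -Eₐ/(RT) = -55900/(8.314 × 315) = -21.34476
Step 4: k = 8.94e+10 × exp(-21.34476)
Step 5: k = 8.94e+10 × 5.37141e-10 = 4.8020e+01 s⁻¹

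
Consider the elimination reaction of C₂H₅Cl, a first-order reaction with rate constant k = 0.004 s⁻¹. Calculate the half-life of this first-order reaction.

173.3 s

Step 1: For a first-order reaction, t₁/₂ = ln(2)/k
Step 2: t₁/₂ = ln(2)/0.004
Step 3: t₁/₂ = 0.6931/0.004 = 173.3 s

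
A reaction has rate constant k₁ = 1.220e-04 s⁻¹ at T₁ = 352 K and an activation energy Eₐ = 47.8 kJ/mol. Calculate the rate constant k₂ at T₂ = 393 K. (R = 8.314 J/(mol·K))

6.705e-04 s⁻¹

Step 1: Use the two-temperature Arrhenius form: ln(k₂/k₁) = -Eₐ/R × (1/T₂ - 1/T₁)
Step 2: Convert Eₐ to J/mol: 47.8 kJ/mol = 47800 J/mol
Step 3: 1/T₂ - 1/T₁ = 1/393 - 1/352 = -2.963798e-04 K⁻¹
Step 4: ln(k₂/k₁) = -47800/8.314 × -2.963798e-04 = 1.70399
Step 5: k₂ = k₁ × exp(1.70399) = 1.220e-04 × 5.49583e+00 = 6.705e-04 s⁻¹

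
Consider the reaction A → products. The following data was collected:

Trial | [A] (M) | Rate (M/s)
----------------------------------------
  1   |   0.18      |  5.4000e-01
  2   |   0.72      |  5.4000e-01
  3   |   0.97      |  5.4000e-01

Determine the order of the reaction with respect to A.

zeroth order (0)

Step 1: Compare trials - when concentration changes, rate stays constant.
Step 2: rate₂/rate₁ = 5.4000e-01/5.4000e-01 = 1
Step 3: [A]₂/[A]₁ = 0.72/0.18 = 4
Step 4: Since rate ratio ≈ (conc ratio)^0, the reaction is zeroth order.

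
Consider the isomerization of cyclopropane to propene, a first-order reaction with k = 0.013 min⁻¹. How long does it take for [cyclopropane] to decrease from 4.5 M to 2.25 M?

53.32 min

Step 1: For first-order: t = ln([cyclopropane]₀/[cyclopropane])/k
Step 2: t = ln(4.5/2.25)/0.013
Step 3: t = ln(2)/0.013
Step 4: t = 0.6931/0.013 = 53.32 min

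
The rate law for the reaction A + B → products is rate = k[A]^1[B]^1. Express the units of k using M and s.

M⁻¹·s⁻¹

Step 1: Overall order = 1 + 1 = 2.
Step 2: rate has units M·s⁻¹; [A]^1[B]^1 has units M^2.
Step 3: k = rate/([A]^1[B]^1), so units of k = M^(1-2)·s⁻¹ = M⁻¹·s⁻¹.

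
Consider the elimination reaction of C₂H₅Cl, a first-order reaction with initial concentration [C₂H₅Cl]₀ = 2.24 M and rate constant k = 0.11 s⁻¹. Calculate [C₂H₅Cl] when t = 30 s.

0.08262 M

Step 1: For a first-order reaction: [C₂H₅Cl] = [C₂H₅Cl]₀ × e^(-kt)
Step 2: [C₂H₅Cl] = 2.24 × e^(-0.11 × 30)
Step 3: [C₂H₅Cl] = 2.24 × e^(-3.3)
Step 4: [C₂H₅Cl] = 2.24 × 0.0368832 = 0.08262 M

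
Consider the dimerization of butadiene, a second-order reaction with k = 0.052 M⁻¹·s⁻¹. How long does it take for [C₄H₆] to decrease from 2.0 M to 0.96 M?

10.42 s

Step 1: For second-order: t = (1/[C₄H₆] - 1/[C₄H₆]₀)/k
Step 2: t = (1/0.96 - 1/2.0)/0.052
Step 3: t = (1.042 - 0.5)/0.052
Step 4: t = 0.5417/0.052 = 10.42 s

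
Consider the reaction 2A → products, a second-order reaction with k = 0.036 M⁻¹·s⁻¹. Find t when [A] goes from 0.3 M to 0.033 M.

749.2 s

Step 1: For second-order: t = (1/[A] - 1/[A]₀)/k
Step 2: t = (1/0.033 - 1/0.3)/0.036
Step 3: t = (30.3 - 3.333)/0.036
Step 4: t = 26.97/0.036 = 749.2 s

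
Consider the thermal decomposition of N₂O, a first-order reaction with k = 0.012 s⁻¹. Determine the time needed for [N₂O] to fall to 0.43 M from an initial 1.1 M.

78.27 s

Step 1: For first-order: t = ln([N₂O]₀/[N₂O])/k
Step 2: t = ln(1.1/0.43)/0.012
Step 3: t = ln(2.558)/0.012
Step 4: t = 0.9393/0.012 = 78.27 s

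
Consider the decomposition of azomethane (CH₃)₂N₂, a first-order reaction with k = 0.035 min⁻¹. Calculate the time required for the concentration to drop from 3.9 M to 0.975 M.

39.61 min

Step 1: For first-order: t = ln([azomethane]₀/[azomethane])/k
Step 2: t = ln(3.9/0.975)/0.035
Step 3: t = ln(4)/0.035
Step 4: t = 1.386/0.035 = 39.61 min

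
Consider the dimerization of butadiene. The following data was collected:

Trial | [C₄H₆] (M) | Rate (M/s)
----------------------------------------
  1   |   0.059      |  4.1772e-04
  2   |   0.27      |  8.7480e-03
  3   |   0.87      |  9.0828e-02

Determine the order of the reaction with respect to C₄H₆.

second order (2)

Step 1: Compare trials to find order n where rate₂/rate₁ = ([C₄H₆]₂/[C₄H₆]₁)^n
Step 2: rate₂/rate₁ = 8.7480e-03/4.1772e-04 = 20.94
Step 3: [C₄H₆]₂/[C₄H₆]₁ = 0.27/0.059 = 4.576
Step 4: n = ln(20.94)/ln(4.576) = 2.00 ≈ 2
Step 5: The reaction is second order in C₄H₆.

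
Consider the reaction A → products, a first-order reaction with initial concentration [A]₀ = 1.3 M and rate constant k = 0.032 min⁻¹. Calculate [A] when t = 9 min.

0.9747 M

Step 1: For a first-order reaction: [A] = [A]₀ × e^(-kt)
Step 2: [A] = 1.3 × e^(-0.032 × 9)
Step 3: [A] = 1.3 × e^(-0.288)
Step 4: [A] = 1.3 × 0.749762 = 0.9747 M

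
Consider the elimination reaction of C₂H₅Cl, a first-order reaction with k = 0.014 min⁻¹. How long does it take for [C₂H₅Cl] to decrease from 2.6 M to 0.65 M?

99.02 min

Step 1: For first-order: t = ln([C₂H₅Cl]₀/[C₂H₅Cl])/k
Step 2: t = ln(2.6/0.65)/0.014
Step 3: t = ln(4)/0.014
Step 4: t = 1.386/0.014 = 99.02 min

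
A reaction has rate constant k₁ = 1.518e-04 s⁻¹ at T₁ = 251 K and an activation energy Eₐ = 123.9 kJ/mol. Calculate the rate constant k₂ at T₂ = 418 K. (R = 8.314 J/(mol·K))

3.041e+06 s⁻¹

Step 1: Use the two-temperature Arrhenius form: ln(k₂/k₁) = -Eₐ/R × (1/T₂ - 1/T₁)
Step 2: Convert Eₐ to J/mol: 123.9 kJ/mol = 123900 J/mol
Step 3: 1/T₂ - 1/T₁ = 1/418 - 1/251 = -1.591719e-03 K⁻¹
Step 4: ln(k₂/k₁) = -123900/8.314 × -1.591719e-03 = 23.72071
Step 5: k₂ = k₁ × exp(23.72071) = 1.518e-04 × 2.00343e+10 = 3.041e+06 s⁻¹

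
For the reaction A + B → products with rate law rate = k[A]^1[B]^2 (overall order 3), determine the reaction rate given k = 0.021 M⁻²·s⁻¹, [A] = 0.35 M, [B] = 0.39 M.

0.001118 M/s

Step 1: The rate law is rate = k[A]^1[B]^2, overall order = 1+2 = 3
Step 2: Substitute values: rate = 0.021 × (0.35)^1 × (0.39)^2
Step 3: rate = 0.021 × 0.35 × 0.1521 = 0.00111794 M/s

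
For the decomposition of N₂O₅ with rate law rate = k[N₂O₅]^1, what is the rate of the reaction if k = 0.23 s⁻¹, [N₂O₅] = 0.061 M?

0.01403 M/s

Step 1: Identify the rate law: rate = k[N₂O₅]^1
Step 2: Substitute values: rate = 0.23 × (0.061)^1
Step 3: Calculate: rate = 0.23 × 0.061 = 0.01403 M/s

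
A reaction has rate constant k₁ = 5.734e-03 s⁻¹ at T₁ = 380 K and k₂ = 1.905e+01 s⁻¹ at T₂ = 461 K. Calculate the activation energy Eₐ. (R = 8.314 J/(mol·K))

145.8 kJ/mol

Step 1: Use the two-temperature Arrhenius form: ln(k₂/k₁) = -Eₐ/R × (1/T₂ - 1/T₁)
Step 2: ln(k₂/k₁) = ln(1.905e+01/5.734e-03) = ln(3322.29) = 8.10841
Step 3: 1/T₂ - 1/T₁ = 1/461 - 1/380 = -4.623816e-04 K⁻¹
Step 4: Eₐ = -R × ln(k₂/k₁) / (1/T₂ - 1/T₁) = -8.314 × 8.10841 / -4.623816e-04
Step 5: Eₐ = 1.4580e+05 J/mol = 145.8 kJ/mol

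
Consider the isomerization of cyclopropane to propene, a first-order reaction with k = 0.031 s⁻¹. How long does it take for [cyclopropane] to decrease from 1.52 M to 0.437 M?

40.21 s

Step 1: For first-order: t = ln([cyclopropane]₀/[cyclopropane])/k
Step 2: t = ln(1.52/0.437)/0.031
Step 3: t = ln(3.478)/0.031
Step 4: t = 1.247/0.031 = 40.21 s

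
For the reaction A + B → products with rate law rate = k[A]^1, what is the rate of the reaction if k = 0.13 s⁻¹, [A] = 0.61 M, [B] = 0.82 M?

0.0793 M/s

Step 1: The rate law is rate = k[A]^1
Step 2: Note that the rate does not depend on [B] (zero order in B).
Step 3: rate = 0.13 × (0.61)^1 = 0.0793 M/s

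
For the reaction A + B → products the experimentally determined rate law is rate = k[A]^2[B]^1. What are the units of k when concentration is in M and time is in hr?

M⁻²·hr⁻¹

Step 1: Overall order = 2 + 1 = 3.
Step 2: rate has units M·hr⁻¹; [A]^2[B]^1 has units M^3.
Step 3: k = rate/([A]^2[B]^1), so units of k = M^(1-3)·hr⁻¹ = M⁻²·hr⁻¹.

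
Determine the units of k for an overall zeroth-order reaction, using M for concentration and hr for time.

M·hr⁻¹

Step 1: For overall order n, rate = k × (concentration)^n.
Step 2: Rate has units M·hr⁻¹; concentration term has units M^0.
Step 3: k = rate / (concentration)^n, so units of k = M^(1-0)·hr⁻¹ = M·hr⁻¹.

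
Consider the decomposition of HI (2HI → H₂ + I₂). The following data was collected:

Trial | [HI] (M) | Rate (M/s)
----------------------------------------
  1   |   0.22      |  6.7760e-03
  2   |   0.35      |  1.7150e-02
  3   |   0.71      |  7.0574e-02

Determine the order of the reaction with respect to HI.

second order (2)

Step 1: Compare trials to find order n where rate₂/rate₁ = ([HI]₂/[HI]₁)^n
Step 2: rate₂/rate₁ = 1.7150e-02/6.7760e-03 = 2.531
Step 3: [HI]₂/[HI]₁ = 0.35/0.22 = 1.591
Step 4: n = ln(2.531)/ln(1.591) = 2.00 ≈ 2
Step 5: The reaction is second order in HI.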